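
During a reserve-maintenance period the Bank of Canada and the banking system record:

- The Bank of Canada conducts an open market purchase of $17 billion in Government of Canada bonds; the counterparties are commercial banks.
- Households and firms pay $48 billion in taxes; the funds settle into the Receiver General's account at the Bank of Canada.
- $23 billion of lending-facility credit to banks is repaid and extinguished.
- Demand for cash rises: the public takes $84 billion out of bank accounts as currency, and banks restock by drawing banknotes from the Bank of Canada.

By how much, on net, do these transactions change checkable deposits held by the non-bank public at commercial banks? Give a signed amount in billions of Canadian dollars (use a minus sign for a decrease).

-$132 billion

OMO purchase (from banks) $17 billion: the counterparty is a bank, so public deposits are unchanged → 0.
Government account inflow $48 billion: non-bank counterparties' bank balances fall → −$48B.
Discount-window repayment $23 billion: the counterparty is a bank, so public deposits are unchanged → 0.
Currency withdrawal $84 billion: non-bank counterparties' bank balances fall → −$84B.
Net: 0 − 48 + 0 − 84 = -$132 billion.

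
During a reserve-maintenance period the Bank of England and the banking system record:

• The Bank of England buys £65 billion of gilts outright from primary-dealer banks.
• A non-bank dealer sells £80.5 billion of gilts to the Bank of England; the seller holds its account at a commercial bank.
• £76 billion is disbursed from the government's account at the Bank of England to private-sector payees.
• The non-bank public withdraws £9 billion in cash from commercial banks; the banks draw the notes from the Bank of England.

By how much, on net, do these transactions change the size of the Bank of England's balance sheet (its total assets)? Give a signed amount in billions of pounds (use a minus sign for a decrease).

+£145.5 billion

Bank of England balance sheet:
  Assets:      Securities +£145.5B
  Liabilities: Bank reserves +£212.5B, Currency in circulation +£9B, Government deposits −£76B
Commercial banking system:
  Assets:      Reserves at CB +£212.5B, Securities −£65B
  Liabilities: Checkable deposits +£147.5B
Change in total Bank of England assets = +£145.5 billion.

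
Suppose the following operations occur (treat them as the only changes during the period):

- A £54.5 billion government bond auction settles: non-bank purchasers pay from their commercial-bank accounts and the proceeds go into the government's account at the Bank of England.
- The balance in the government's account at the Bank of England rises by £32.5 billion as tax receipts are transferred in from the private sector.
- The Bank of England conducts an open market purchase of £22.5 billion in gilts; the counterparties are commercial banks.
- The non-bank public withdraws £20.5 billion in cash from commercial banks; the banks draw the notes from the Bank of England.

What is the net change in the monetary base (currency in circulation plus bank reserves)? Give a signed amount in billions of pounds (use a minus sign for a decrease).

-£64.5 billion

Bank of England balance sheet:
  Assets:      Securities +£22.5B
  Liabilities: Bank reserves −£85B, Currency in circulation +£20.5B, Government deposits +£87B
Monetary base = currency + reserves: +£20.5B + (−£85B) = -£64.5 billion.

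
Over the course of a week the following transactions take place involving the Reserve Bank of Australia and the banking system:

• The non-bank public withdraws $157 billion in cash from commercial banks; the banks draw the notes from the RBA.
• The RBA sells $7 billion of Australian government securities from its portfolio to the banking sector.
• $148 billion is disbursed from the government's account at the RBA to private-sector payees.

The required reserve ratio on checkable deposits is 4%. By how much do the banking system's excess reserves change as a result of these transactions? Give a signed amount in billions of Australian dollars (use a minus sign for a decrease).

-$15.64 billion

Currency withdrawal $157 billion: reserves −$157B, deposits −$157B.
OMO sale (to banks) $7 billion: reserves −$7B, deposits 0.
Government spending $148 billion: reserves +$148B, deposits +$148B.
Totals: Δreserves = −$16B, Δdeposits = −$9B.
Δrequired reserves = 4% × −$9B = −$0.36B.
Δexcess reserves = Δreserves − Δrequired = −$16B − (−$0.36B) = -$15.64 billion.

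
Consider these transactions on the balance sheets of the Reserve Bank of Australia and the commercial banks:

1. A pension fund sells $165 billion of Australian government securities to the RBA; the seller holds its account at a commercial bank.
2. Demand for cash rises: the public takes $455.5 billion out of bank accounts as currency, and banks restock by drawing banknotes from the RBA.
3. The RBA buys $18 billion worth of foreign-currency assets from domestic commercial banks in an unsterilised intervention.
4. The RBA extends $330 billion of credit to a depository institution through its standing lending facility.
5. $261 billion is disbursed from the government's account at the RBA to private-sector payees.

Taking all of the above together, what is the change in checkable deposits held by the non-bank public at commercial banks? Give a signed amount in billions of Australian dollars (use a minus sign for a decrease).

-$29.5 billion

RBA balance sheet:
  Assets:      Securities +$165B, Loans to banks +$330B, Foreign assets +$18B
  Liabilities: Bank reserves +$318.5B, Currency in circulation +$455.5B, Government deposits −$261B
Commercial banking system:
  Assets:      Reserves at CB +$318.5B, Foreign assets −$18B
  Liabilities: Checkable deposits −$29.5B, Borrowings from CB +$330B
So the change in checkable deposits held by the non-bank public at commercial banks is -$29.5 billion.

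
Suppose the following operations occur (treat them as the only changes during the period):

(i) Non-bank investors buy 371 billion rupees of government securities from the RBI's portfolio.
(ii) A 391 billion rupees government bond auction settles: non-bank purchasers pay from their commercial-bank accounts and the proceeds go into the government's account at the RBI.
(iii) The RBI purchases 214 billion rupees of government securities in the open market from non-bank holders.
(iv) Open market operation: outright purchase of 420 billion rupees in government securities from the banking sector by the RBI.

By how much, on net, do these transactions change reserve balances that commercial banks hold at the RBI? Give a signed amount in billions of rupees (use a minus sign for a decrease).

-128 billion

RBI balance sheet:
  Assets:      Securities +263B
  Liabilities: Bank reserves −128B, Government deposits +391B
So the change in reserve balances that commercial banks hold at the RBI is -128 billion.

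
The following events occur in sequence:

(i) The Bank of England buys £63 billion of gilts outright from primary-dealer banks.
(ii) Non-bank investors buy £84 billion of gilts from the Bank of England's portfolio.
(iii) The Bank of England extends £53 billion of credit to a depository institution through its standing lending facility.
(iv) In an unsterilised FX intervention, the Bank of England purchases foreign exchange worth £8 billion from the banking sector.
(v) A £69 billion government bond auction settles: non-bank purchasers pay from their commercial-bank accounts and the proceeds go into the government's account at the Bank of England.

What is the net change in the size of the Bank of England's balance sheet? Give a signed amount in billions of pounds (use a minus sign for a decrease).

OMO purchase (from banks) £63 billion: a Bank of England asset is acquired → +£63B.
Asset sale (to non-banks) £84 billion: a Bank of England asset is shed → −£84B.
Discount-window loan £53 billion: a Bank of England asset is acquired → +£53B.
FX purchase £8 billion: a Bank of England asset is acquired → +£8B.
Government account inflow £69 billion: only the composition of liabilities changes → 0.
Net: 63 − 84 + 53 + 8 + 0 = +£40 billion.

+£40 billion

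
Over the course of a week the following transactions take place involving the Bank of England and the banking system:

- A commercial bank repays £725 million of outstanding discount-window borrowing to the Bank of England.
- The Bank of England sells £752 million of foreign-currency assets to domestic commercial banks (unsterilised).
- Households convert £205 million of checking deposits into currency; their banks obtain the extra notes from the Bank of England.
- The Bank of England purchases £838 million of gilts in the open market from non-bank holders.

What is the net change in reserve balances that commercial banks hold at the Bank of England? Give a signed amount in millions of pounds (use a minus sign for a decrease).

Bank of England balance sheet:
  Assets:      Securities +£838M, Loans to banks −£725M, Foreign assets −£752M
  Liabilities: Bank reserves −£844M, Currency in circulation +£205M
Commercial banking system:
  Assets:      Reserves at CB −£844M, Foreign assets +£752M
  Liabilities: Checkable deposits +£633M, Borrowings from CB −£725M
So the change in reserve balances that commercial banks hold at the Bank of England is -£844 million.

-£844 million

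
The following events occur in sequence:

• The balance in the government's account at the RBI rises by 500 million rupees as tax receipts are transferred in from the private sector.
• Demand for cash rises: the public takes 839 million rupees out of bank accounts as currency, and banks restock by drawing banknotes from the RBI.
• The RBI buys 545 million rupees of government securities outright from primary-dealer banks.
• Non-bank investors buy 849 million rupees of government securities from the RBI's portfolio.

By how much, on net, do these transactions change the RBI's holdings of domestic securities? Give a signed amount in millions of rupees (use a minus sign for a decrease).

-304 million

RBI balance sheet:
  Assets:      Securities −304M
  Liabilities: Bank reserves −1643M, Currency in circulation +839M, Government deposits +500M
So the change in the RBI's holdings of domestic securities is -304 million.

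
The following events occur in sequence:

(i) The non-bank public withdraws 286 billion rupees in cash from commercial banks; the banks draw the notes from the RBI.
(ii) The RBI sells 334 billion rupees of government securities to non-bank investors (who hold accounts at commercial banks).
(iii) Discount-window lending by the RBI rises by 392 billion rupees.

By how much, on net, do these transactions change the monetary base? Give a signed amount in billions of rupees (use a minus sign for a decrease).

Currency withdrawal 286 billion rupees: just a shift between currency and reserves — both are base money → 0.
Asset sale (to non-banks) 334 billion rupees: RBI balance sheet contracts → −334B.
Discount-window loan 392 billion rupees: RBI balance sheet expands → +392B.
Net: 0 − 334 + 392 = +58 billion.

+58 billion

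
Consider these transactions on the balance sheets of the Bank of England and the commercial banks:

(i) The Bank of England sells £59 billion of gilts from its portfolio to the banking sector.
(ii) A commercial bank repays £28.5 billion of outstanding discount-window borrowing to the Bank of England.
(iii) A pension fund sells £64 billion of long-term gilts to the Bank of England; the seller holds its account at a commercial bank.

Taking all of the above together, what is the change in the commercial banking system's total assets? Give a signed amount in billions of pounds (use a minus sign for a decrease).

+£35.5 billion

OMO sale (to banks) £59 billion: just an asset swap on bank balance sheets → 0.
Discount-window repayment £28.5 billion: bank balance sheets shrink → −£28.5B.
Asset purchase (from non-banks) £64 billion: bank balance sheets expand → +£64B.
Net: 0 − 28.5 + 64 = +£35.5 billion.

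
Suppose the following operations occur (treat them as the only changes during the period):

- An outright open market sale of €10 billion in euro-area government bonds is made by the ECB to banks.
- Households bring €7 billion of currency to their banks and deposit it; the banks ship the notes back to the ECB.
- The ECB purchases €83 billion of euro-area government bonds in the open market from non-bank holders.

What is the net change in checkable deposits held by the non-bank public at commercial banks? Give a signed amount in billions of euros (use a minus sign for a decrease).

+€90 billion

OMO sale (to banks) €10 billion: the counterparty is a bank, so public deposits are unchanged → 0.
Currency deposit €7 billion: non-bank counterparties' bank balances rise → +€7B.
Asset purchase (from non-banks) €83 billion: non-bank counterparties' bank balances rise → +€83B.
Net: 0 + 7 + 83 = +€90 billion.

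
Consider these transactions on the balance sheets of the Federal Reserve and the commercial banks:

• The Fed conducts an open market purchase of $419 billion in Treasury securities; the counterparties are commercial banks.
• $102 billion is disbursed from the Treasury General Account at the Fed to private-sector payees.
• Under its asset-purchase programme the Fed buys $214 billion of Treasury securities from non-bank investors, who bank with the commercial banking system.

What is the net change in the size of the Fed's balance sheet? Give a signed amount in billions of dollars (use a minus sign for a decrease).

Fed balance sheet:
  Assets:      Securities +$633B
  Liabilities: Bank reserves +$735B, Government deposits −$102B
Commercial banking system:
  Assets:      Reserves at CB +$735B, Securities −$419B
  Liabilities: Checkable deposits +$316B
Change in total Fed assets = +$633 billion.

+$633 billion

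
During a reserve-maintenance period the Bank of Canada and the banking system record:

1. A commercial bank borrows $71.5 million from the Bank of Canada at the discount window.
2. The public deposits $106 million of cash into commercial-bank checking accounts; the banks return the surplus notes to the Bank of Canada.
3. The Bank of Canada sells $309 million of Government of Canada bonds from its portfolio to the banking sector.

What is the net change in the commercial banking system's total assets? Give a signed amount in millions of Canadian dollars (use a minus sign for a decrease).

+$177.5 million

Bank of Canada balance sheet:
  Assets:      Securities −$309M, Loans to banks +$71.5M
  Liabilities: Bank reserves −$131.5M, Currency in circulation −$106M
Commercial banking system:
  Assets:      Reserves at CB −$131.5M, Securities +$309M
  Liabilities: Checkable deposits +$106M, Borrowings from CB +$71.5M
Change in total bank assets = +$177.5 million.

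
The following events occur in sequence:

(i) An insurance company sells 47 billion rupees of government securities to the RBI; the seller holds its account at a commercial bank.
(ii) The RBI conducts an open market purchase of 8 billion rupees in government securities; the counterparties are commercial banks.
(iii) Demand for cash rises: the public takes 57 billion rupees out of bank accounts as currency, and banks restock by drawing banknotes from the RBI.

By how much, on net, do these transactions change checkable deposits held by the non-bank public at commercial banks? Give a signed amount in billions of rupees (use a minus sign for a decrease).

Asset purchase (from non-banks) 47 billion rupees: non-bank counterparties' bank balances rise → +47B.
OMO purchase (from banks) 8 billion rupees: the counterparty is a bank, so public deposits are unchanged → 0.
Currency withdrawal 57 billion rupees: non-bank counterparties' bank balances fall → −57B.
Net: 47 + 0 − 57 = -10 billion.

-10 billion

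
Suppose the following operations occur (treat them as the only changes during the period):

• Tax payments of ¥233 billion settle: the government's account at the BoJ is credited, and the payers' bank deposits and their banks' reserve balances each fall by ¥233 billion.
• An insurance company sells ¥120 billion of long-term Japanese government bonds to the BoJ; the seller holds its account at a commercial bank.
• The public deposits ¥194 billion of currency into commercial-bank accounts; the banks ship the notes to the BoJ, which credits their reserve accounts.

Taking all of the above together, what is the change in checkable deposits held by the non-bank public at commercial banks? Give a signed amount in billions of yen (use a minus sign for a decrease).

+¥81 billion

Government account inflow ¥233 billion: non-bank counterparties' bank balances fall → −¥233B.
Asset purchase (from non-banks) ¥120 billion: non-bank counterparties' bank balances rise → +¥120B.
Currency deposit ¥194 billion: non-bank counterparties' bank balances rise → +¥194B.
Net: −233 + 120 + 194 = +¥81 billion.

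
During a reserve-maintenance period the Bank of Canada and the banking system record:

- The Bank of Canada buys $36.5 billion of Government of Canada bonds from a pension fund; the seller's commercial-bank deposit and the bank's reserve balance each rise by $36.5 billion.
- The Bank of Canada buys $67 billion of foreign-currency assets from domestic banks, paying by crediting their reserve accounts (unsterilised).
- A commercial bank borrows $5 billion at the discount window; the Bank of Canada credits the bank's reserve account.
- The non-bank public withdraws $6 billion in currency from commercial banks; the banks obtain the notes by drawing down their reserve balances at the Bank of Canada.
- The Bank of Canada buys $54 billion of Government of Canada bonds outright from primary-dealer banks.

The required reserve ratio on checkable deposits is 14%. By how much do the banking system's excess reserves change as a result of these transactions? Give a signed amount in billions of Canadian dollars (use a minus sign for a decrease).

+$152.23 billion

Asset purchase (from non-banks) $36.5 billion: reserves +$36.5B, deposits +$36.5B.
FX purchase $67 billion: reserves +$67B, deposits 0.
Discount-window loan $5 billion: reserves +$5B, deposits 0.
Currency withdrawal $6 billion: reserves −$6B, deposits −$6B.
OMO purchase (from banks) $54 billion: reserves +$54B, deposits 0.
Totals: Δreserves = +$156.5B, Δdeposits = +$30.5B.
Δrequired reserves = 14% × +$30.5B = +$4.27B.
Δexcess reserves = Δreserves − Δrequired = +$156.5B − (+$4.27B) = +$152.23 billion.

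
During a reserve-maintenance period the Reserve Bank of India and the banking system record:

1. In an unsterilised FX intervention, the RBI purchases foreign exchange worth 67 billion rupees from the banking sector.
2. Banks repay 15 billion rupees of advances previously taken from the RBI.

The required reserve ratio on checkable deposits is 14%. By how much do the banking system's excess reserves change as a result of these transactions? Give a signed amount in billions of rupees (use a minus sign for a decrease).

FX purchase 67 billion rupees: reserves +67B, deposits 0.
Discount-window repayment 15 billion rupees: reserves −15B, deposits 0.
Totals: Δreserves = +52B, Δdeposits = 0.
Δrequired reserves = 14% × 0 = 0.
Δexcess reserves = Δreserves − Δrequired = +52B − (0) = +52 billion.

+52 billion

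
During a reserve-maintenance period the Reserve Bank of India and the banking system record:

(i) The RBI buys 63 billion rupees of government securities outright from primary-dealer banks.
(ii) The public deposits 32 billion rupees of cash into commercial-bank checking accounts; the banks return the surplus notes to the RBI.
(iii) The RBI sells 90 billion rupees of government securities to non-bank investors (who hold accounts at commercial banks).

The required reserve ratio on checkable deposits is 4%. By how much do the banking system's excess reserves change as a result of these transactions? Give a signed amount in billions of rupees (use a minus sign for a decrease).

OMO purchase (from banks) 63 billion rupees: reserves +63B, deposits 0.
Currency deposit 32 billion rupees: reserves +32B, deposits +32B.
Asset sale (to non-banks) 90 billion rupees: reserves −90B, deposits −90B.
Totals: Δreserves = +5B, Δdeposits = −58B.
Δrequired reserves = 4% × −58B = −2.32B.
Δexcess reserves = Δreserves − Δrequired = +5B − (−2.32B) = +7.32 billion.

+7.32 billion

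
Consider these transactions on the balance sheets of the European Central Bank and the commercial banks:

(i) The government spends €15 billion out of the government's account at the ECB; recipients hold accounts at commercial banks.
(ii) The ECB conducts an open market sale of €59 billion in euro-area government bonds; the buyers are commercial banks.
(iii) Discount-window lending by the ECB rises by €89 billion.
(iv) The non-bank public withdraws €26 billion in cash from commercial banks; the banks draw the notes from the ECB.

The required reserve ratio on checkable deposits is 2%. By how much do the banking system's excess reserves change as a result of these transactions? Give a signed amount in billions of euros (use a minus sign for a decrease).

+€19.22 billion

Government spending €15 billion: reserves +€15B, deposits +€15B.
OMO sale (to banks) €59 billion: reserves −€59B, deposits 0.
Discount-window loan €89 billion: reserves +€89B, deposits 0.
Currency withdrawal €26 billion: reserves −€26B, deposits −€26B.
Totals: Δreserves = +€19B, Δdeposits = −€11B.
Δrequired reserves = 2% × −€11B = −€0.22B.
Δexcess reserves = Δreserves − Δrequired = +€19B − (−€0.22B) = +€19.22 billion.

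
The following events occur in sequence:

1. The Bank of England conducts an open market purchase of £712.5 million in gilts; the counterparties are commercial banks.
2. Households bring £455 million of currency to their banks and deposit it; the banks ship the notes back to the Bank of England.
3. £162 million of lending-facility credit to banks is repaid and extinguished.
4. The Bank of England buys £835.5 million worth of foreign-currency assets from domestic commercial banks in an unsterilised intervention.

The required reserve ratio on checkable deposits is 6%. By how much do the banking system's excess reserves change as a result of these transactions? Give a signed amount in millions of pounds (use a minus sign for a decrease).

OMO purchase (from banks) £712.5 million: reserves +£712.5M, deposits 0.
Currency deposit £455 million: reserves +£455M, deposits +£455M.
Discount-window repayment £162 million: reserves −£162M, deposits 0.
FX purchase £835.5 million: reserves +£835.5M, deposits 0.
Totals: Δreserves = +£1841M, Δdeposits = +£455M.
Δrequired reserves = 6% × +£455M = +£27.3M.
Δexcess reserves = Δreserves − Δrequired = +£1841M − (+£27.3M) = +£1813.7 million.

+£1813.7 million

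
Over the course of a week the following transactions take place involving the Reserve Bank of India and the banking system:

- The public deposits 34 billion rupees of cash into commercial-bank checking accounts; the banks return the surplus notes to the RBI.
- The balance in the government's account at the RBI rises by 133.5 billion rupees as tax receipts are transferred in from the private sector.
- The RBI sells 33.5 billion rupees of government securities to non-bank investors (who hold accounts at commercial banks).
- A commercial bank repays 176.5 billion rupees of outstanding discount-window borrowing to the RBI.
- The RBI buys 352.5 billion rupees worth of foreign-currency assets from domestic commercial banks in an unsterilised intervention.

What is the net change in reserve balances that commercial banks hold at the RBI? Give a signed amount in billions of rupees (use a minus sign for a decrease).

Currency deposit 34 billion rupees: returned notes are swapped for reserve credit → +34B.
Government account inflow 133.5 billion rupees: funds move from bank reserves into the government account → −133.5B.
Asset sale (to non-banks) 33.5 billion rupees: the non-bank buyers' banks settle from reserves → −33.5B.
Discount-window repayment 176.5 billion rupees: repayment is debited from reserves → −176.5B.
FX purchase 352.5 billion rupees: the RBI pays by crediting reserve accounts → +352.5B.
Net: 34 − 133.5 − 33.5 − 176.5 + 352.5 = +43 billion.

+43 billion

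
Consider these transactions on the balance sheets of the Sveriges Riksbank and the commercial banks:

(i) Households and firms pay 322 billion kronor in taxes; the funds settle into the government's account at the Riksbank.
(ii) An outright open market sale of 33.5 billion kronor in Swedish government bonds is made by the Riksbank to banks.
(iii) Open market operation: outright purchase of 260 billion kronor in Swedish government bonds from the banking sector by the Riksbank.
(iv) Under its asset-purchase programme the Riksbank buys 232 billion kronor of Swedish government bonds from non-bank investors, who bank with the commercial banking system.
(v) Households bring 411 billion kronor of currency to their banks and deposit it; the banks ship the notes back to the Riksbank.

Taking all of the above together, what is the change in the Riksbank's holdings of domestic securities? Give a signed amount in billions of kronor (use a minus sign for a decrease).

Government account inflow 322 billion kronor: the Riksbank's securities portfolio is untouched → 0.
OMO sale (to banks) 33.5 billion kronor: securities removed from the Riksbank's portfolio → −33.5B.
OMO purchase (from banks) 260 billion kronor: securities added to the Riksbank's portfolio → +260B.
Asset purchase (from non-banks) 232 billion kronor: securities added to the Riksbank's portfolio → +232B.
Currency deposit 411 billion kronor: the Riksbank's securities portfolio is untouched → 0.
Net: 0 − 33.5 + 260 + 232 + 0 = +458.5 billion.

+458.5 billion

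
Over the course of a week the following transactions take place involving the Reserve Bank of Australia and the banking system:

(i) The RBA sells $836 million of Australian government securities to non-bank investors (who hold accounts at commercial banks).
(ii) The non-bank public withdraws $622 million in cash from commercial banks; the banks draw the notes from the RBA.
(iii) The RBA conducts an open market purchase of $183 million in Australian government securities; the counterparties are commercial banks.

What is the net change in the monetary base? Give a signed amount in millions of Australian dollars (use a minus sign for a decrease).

-$653 million

Asset sale (to non-banks) $836 million: RBA balance sheet contracts → −$836M.
Currency withdrawal $622 million: just a shift between currency and reserves — both are base money → 0.
OMO purchase (from banks) $183 million: RBA balance sheet expands → +$183M.
Net: −836 + 0 + 183 = -$653 million.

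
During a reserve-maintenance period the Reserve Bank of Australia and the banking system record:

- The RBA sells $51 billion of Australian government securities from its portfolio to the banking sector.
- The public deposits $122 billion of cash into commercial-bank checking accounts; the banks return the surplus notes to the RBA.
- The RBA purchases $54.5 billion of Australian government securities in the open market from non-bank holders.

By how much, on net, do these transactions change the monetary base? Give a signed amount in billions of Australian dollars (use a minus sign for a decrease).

RBA balance sheet:
  Assets:      Securities +$3.5B
  Liabilities: Bank reserves +$125.5B, Currency in circulation −$122B
Commercial banking system:
  Assets:      Reserves at CB +$125.5B, Securities +$51B
  Liabilities: Checkable deposits +$176.5B
Monetary base = currency + reserves: −$122B + (+$125.5B) = +$3.5 billion.

+$3.5 billion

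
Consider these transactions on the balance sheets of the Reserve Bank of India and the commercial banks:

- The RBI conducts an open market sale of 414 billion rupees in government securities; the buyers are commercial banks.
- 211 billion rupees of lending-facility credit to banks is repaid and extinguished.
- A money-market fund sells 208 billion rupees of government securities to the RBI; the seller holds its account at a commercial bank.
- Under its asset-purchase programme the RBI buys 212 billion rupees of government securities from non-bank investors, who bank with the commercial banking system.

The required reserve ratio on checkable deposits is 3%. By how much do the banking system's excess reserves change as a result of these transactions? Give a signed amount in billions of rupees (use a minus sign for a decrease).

OMO sale (to banks) 414 billion rupees: reserves −414B, deposits 0.
Discount-window repayment 211 billion rupees: reserves −211B, deposits 0.
Asset purchase (from non-banks) 208 billion rupees: reserves +208B, deposits +208B.
Asset purchase (from non-banks) 212 billion rupees: reserves +212B, deposits +212B.
Totals: Δreserves = −205B, Δdeposits = +420B.
Δrequired reserves = 3% × +420B = +12.6B.
Δexcess reserves = Δreserves − Δrequired = −205B − (+12.6B) = -217.6 billion.

-217.6 billion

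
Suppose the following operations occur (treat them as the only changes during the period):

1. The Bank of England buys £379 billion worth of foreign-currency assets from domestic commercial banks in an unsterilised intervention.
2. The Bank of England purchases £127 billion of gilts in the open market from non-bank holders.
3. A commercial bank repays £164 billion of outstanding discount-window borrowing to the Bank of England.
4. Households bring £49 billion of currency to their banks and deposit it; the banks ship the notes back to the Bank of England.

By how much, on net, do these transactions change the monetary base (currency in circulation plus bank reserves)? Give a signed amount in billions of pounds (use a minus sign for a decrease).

FX purchase £379 billion: Bank of England balance sheet expands → +£379B.
Asset purchase (from non-banks) £127 billion: Bank of England balance sheet expands → +£127B.
Discount-window repayment £164 billion: Bank of England balance sheet contracts → −£164B.
Currency deposit £49 billion: just a shift between currency and reserves — both are base money → 0.
Net: 379 + 127 − 164 + 0 = +£342 billion.

+£342 billion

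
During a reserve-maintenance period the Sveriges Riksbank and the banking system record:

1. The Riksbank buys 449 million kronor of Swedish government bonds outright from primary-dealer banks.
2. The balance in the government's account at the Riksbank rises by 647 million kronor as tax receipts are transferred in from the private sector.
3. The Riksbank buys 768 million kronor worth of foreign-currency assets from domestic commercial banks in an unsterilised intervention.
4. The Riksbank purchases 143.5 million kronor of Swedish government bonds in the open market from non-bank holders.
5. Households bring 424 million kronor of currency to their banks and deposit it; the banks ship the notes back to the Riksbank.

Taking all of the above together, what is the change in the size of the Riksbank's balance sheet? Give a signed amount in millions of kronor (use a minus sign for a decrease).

Riksbank balance sheet:
  Assets:      Securities +592.5M, Foreign assets +768M
  Liabilities: Bank reserves +1137.5M, Currency in circulation −424M, Government deposits +647M
Change in total Riksbank assets = +1360.5 million.

+1360.5 million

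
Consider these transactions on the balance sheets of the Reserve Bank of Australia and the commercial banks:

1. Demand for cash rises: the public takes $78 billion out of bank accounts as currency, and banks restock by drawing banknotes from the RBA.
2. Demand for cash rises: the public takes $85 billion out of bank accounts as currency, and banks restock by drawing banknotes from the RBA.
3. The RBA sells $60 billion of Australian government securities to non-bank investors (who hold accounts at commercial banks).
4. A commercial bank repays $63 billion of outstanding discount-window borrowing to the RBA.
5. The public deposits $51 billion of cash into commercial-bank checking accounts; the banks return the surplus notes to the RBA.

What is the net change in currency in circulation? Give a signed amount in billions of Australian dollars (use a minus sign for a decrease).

+$112 billion

Currency withdrawal $78 billion: notes leave the central bank → +$78B.
Currency withdrawal $85 billion: notes leave the central bank → +$85B.
Asset sale (to non-banks) $60 billion: no currency enters or leaves circulation → 0.
Discount-window repayment $63 billion: no currency enters or leaves circulation → 0.
Currency deposit $51 billion: notes return to the central bank → −$51B.
Net: 78 + 85 + 0 + 0 − 51 = +$112 billion.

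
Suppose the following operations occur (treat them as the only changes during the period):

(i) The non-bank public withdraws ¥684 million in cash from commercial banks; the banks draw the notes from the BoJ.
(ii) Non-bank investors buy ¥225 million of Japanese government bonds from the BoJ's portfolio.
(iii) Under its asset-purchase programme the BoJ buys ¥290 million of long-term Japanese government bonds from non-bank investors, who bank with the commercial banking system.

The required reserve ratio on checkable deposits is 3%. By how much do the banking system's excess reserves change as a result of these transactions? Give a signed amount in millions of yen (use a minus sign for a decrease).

Currency withdrawal ¥684 million: reserves −¥684M, deposits −¥684M.
Asset sale (to non-banks) ¥225 million: reserves −¥225M, deposits −¥225M.
Asset purchase (from non-banks) ¥290 million: reserves +¥290M, deposits +¥290M.
Totals: Δreserves = −¥619M, Δdeposits = −¥619M.
Δrequired reserves = 3% × −¥619M = −¥18.57M.
Δexcess reserves = Δreserves − Δrequired = −¥619M − (−¥18.57M) = -¥600.43 million.

-¥600.43 million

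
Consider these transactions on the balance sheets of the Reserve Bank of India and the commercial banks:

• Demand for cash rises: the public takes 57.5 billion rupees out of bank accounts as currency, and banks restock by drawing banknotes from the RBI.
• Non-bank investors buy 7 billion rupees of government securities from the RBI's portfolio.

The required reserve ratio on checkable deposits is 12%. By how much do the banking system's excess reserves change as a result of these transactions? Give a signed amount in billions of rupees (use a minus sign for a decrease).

Currency withdrawal 57.5 billion rupees: reserves −57.5B, deposits −57.5B.
Asset sale (to non-banks) 7 billion rupees: reserves −7B, deposits −7B.
Totals: Δreserves = −64.5B, Δdeposits = −64.5B.
Δrequired reserves = 12% × −64.5B = −7.74B.
Δexcess reserves = Δreserves − Δrequired = −64.5B − (−7.74B) = -56.76 billion.

-56.76 billion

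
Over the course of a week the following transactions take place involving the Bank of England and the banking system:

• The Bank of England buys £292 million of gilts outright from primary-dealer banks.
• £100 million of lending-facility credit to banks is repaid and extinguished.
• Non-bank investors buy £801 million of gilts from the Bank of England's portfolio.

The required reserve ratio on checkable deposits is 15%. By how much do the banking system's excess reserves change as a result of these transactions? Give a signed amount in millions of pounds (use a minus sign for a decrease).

OMO purchase (from banks) £292 million: reserves +£292M, deposits 0.
Discount-window repayment £100 million: reserves −£100M, deposits 0.
Asset sale (to non-banks) £801 million: reserves −£801M, deposits −£801M.
Totals: Δreserves = −£609M, Δdeposits = −£801M.
Δrequired reserves = 15% × −£801M = −£120.15M.
Δexcess reserves = Δreserves − Δrequired = −£609M − (−£120.15M) = -£488.85 million.

-£488.85 million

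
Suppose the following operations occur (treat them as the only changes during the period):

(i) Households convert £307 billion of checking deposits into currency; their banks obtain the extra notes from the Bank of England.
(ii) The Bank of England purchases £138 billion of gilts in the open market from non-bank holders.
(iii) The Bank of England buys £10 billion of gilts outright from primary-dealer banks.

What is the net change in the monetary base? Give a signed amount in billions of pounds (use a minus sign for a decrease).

+£148 billion

Bank of England balance sheet:
  Assets:      Securities +£148B
  Liabilities: Bank reserves −£159B, Currency in circulation +£307B
Commercial banking system:
  Assets:      Reserves at CB −£159B, Securities −£10B
  Liabilities: Checkable deposits −£169B
Monetary base = currency + reserves: +£307B + (−£159B) = +£148 billion.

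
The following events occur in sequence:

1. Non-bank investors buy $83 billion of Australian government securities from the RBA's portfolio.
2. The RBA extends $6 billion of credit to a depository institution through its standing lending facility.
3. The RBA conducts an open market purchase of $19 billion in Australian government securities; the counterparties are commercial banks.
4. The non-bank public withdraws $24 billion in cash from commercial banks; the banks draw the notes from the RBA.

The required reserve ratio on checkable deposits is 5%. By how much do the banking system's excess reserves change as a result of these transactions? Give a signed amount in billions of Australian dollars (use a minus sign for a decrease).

Asset sale (to non-banks) $83 billion: reserves −$83B, deposits −$83B.
Discount-window loan $6 billion: reserves +$6B, deposits 0.
OMO purchase (from banks) $19 billion: reserves +$19B, deposits 0.
Currency withdrawal $24 billion: reserves −$24B, deposits −$24B.
Totals: Δreserves = −$82B, Δdeposits = −$107B.
Δrequired reserves = 5% × −$107B = −$5.35B.
Δexcess reserves = Δreserves − Δrequired = −$82B − (−$5.35B) = -$76.65 billion.

-$76.65 billion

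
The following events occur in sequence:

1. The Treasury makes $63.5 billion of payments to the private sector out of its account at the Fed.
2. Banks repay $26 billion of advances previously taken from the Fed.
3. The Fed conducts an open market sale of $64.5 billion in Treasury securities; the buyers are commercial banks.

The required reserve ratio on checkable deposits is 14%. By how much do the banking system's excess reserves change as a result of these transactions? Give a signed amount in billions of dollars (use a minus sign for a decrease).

Government spending $63.5 billion: reserves +$63.5B, deposits +$63.5B.
Discount-window repayment $26 billion: reserves −$26B, deposits 0.
OMO sale (to banks) $64.5 billion: reserves −$64.5B, deposits 0.
Totals: Δreserves = −$27B, Δdeposits = +$63.5B.
Δrequired reserves = 14% × +$63.5B = +$8.89B.
Δexcess reserves = Δreserves − Δrequired = −$27B − (+$8.89B) = -$35.89 billion.

-$35.89 billion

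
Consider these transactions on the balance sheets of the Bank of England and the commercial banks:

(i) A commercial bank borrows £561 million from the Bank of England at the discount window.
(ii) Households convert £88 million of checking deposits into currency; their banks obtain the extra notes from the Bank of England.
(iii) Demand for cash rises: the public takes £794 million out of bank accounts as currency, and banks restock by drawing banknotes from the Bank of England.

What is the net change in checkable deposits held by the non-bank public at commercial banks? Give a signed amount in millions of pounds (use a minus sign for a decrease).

Discount-window loan £561 million: the counterparty is a bank, so public deposits are unchanged → 0.
Currency withdrawal £88 million: non-bank counterparties' bank balances fall → −£88M.
Currency withdrawal £794 million: non-bank counterparties' bank balances fall → −£794M.
Net: 0 − 88 − 794 = -£882 million.

-£882 million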